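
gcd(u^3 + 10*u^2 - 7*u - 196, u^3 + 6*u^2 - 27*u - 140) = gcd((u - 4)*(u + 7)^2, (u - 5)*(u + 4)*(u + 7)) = u + 7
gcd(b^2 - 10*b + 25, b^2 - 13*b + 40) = b - 5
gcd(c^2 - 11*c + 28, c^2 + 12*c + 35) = 1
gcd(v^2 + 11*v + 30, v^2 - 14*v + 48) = 1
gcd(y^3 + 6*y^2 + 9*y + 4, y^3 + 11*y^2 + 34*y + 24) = y^2 + 5*y + 4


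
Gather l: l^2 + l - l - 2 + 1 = l^2 - 1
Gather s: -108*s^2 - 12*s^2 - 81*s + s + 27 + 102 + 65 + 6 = -120*s^2 - 80*s + 200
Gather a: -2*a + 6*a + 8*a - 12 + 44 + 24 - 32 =12*a + 24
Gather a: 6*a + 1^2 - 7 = 6*a - 6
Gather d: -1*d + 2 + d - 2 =0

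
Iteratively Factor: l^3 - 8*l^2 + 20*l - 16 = (l - 2)*(l^2 - 6*l + 8) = (l - 2)^2*(l - 4)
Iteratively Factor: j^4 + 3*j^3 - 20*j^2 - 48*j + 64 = (j + 4)*(j^3 - j^2 - 16*j + 16) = (j + 4)^2*(j^2 - 5*j + 4) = (j - 1)*(j + 4)^2*(j - 4)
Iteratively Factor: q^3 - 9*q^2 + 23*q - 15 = (q - 3)*(q^2 - 6*q + 5) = (q - 3)*(q - 1)*(q - 5)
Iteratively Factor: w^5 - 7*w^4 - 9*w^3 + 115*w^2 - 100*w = (w - 5)*(w^4 - 2*w^3 - 19*w^2 + 20*w) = (w - 5)^2*(w^3 + 3*w^2 - 4*w) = (w - 5)^2*(w - 1)*(w^2 + 4*w) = (w - 5)^2*(w - 1)*(w + 4)*(w)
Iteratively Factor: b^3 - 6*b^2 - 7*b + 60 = (b + 3)*(b^2 - 9*b + 20) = (b - 5)*(b + 3)*(b - 4)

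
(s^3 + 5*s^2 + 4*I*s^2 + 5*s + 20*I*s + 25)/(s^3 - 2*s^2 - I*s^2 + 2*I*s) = (s^2 + 5*s*(1 + I) + 25*I)/(s*(s - 2))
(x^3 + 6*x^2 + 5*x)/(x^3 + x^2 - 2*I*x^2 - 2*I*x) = (x + 5)/(x - 2*I)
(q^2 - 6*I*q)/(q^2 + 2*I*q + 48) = q/(q + 8*I)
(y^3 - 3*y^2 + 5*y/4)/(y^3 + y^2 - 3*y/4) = (2*y - 5)/(2*y + 3)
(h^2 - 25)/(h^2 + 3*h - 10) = (h - 5)/(h - 2)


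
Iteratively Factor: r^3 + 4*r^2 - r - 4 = (r + 1)*(r^2 + 3*r - 4) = (r + 1)*(r + 4)*(r - 1)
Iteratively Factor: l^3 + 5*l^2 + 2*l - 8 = (l + 2)*(l^2 + 3*l - 4) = (l - 1)*(l + 2)*(l + 4)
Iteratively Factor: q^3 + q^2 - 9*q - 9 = (q + 1)*(q^2 - 9) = (q - 3)*(q + 1)*(q + 3)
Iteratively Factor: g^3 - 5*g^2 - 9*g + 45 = (g - 5)*(g^2 - 9) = (g - 5)*(g + 3)*(g - 3)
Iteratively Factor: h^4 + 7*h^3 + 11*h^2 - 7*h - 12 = (h - 1)*(h^3 + 8*h^2 + 19*h + 12) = (h - 1)*(h + 3)*(h^2 + 5*h + 4) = (h - 1)*(h + 3)*(h + 4)*(h + 1)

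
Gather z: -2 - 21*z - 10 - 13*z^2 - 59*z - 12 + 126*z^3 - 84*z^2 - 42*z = 126*z^3 - 97*z^2 - 122*z - 24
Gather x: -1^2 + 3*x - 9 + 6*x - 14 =9*x - 24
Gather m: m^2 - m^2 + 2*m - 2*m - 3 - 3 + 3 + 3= 0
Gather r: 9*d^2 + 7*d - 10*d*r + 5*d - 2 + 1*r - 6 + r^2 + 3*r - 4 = 9*d^2 + 12*d + r^2 + r*(4 - 10*d) - 12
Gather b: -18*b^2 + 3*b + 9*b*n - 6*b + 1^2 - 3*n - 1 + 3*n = -18*b^2 + b*(9*n - 3)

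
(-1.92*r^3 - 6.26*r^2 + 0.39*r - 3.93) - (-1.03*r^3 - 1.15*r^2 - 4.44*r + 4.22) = -0.89*r^3 - 5.11*r^2 + 4.83*r - 8.15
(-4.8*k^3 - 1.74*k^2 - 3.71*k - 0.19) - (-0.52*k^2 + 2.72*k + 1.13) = -4.8*k^3 - 1.22*k^2 - 6.43*k - 1.32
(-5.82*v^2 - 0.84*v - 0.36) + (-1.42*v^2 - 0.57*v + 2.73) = -7.24*v^2 - 1.41*v + 2.37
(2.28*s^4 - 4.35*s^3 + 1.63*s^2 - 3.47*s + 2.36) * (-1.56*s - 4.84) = -3.5568*s^5 - 4.2492*s^4 + 18.5112*s^3 - 2.476*s^2 + 13.1132*s - 11.4224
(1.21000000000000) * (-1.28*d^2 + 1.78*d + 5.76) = -1.5488*d^2 + 2.1538*d + 6.9696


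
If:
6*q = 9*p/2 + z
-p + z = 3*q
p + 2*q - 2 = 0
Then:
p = 3/7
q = 11/14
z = 39/14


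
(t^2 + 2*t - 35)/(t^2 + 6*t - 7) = (t - 5)/(t - 1)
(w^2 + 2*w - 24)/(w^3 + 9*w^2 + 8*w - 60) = (w - 4)/(w^2 + 3*w - 10)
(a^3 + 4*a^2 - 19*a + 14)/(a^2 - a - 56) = (a^2 - 3*a + 2)/(a - 8)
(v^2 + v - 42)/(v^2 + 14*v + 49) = (v - 6)/(v + 7)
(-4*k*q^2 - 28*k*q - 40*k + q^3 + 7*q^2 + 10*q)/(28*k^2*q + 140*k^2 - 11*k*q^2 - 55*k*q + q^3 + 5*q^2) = (q + 2)/(-7*k + q)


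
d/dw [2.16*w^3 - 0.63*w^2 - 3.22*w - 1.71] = 6.48*w^2 - 1.26*w - 3.22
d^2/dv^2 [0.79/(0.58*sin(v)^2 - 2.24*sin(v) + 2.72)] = (-1.063024*sin(v)^4 + 3.079104*sin(v)^3 + 2.615848*sin(v)^2 - 10.97152*sin(v) + 5.4352)/(0.58*sin(v)^2 - 2.24*sin(v) + 2.72)^3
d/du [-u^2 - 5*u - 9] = -2*u - 5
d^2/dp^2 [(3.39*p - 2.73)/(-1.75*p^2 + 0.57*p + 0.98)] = ((3.39*p - 2.73)*(3.5*p - 0.57)*(7.0*p - 1.14) + (35.595*p - 13.4196)*(-1.75*p^2 + 0.57*p + 0.98))/(-1.75*p^2 + 0.57*p + 0.98)^3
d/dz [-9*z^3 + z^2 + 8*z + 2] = -27*z^2 + 2*z + 8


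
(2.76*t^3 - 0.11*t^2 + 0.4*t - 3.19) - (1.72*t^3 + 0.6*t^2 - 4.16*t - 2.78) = 1.04*t^3 - 0.71*t^2 + 4.56*t - 0.41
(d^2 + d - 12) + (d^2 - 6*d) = 2*d^2 - 5*d - 12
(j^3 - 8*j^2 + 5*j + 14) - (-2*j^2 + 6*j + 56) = j^3 - 6*j^2 - j - 42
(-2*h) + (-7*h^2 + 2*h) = -7*h^2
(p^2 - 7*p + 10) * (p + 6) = p^3 - p^2 - 32*p + 60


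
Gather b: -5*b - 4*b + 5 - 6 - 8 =-9*b - 9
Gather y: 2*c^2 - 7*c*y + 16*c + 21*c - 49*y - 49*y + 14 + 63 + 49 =2*c^2 + 37*c + y*(-7*c - 98) + 126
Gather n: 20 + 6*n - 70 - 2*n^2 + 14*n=-2*n^2 + 20*n - 50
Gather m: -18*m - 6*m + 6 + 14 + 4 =24 - 24*m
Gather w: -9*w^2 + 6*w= -9*w^2 + 6*w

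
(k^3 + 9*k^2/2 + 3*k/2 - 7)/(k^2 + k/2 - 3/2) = (2*k^2 + 11*k + 14)/(2*k + 3)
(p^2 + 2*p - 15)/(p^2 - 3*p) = (p + 5)/p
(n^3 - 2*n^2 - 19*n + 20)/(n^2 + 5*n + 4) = (n^2 - 6*n + 5)/(n + 1)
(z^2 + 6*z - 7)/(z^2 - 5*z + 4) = (z + 7)/(z - 4)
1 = 1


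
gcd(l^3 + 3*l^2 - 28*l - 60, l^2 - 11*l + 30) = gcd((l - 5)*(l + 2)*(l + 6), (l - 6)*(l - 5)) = l - 5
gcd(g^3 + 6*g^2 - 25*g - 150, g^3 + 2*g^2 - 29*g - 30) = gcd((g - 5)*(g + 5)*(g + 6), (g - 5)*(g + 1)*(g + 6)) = g^2 + g - 30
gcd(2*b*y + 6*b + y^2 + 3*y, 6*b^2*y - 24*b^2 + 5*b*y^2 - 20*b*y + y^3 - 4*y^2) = 2*b + y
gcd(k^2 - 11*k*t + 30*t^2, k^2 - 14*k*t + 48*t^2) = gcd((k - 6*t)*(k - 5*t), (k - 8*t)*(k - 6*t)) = -k + 6*t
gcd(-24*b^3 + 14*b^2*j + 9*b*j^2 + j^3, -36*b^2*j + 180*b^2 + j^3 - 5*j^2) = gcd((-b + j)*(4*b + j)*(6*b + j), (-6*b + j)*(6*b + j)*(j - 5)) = 6*b + j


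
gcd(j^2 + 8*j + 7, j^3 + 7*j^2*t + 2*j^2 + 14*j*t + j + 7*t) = j + 1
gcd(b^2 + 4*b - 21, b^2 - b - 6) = b - 3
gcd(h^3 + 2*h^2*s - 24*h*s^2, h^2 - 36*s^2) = h + 6*s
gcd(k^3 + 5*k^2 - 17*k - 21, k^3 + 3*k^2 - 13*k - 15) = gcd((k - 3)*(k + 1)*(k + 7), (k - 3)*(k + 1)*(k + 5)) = k^2 - 2*k - 3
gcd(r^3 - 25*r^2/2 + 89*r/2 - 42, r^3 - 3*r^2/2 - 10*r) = r - 4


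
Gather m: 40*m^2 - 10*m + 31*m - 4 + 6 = 40*m^2 + 21*m + 2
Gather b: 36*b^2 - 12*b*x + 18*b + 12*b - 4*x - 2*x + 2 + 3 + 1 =36*b^2 + b*(30 - 12*x) - 6*x + 6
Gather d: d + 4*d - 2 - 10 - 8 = 5*d - 20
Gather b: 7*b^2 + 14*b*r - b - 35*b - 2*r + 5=7*b^2 + b*(14*r - 36) - 2*r + 5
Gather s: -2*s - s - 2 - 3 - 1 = -3*s - 6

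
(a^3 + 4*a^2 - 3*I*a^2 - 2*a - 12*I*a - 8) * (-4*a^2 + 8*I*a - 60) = -4*a^5 - 16*a^4 + 20*I*a^4 - 28*a^3 + 80*I*a^3 - 112*a^2 + 164*I*a^2 + 120*a + 656*I*a + 480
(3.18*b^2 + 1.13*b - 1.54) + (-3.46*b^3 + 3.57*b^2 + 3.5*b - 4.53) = -3.46*b^3 + 6.75*b^2 + 4.63*b - 6.07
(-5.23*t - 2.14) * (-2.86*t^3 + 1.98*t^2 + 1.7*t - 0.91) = 14.9578*t^4 - 4.235*t^3 - 13.1282*t^2 + 1.1213*t + 1.9474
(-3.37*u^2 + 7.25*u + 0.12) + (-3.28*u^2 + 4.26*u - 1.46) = -6.65*u^2 + 11.51*u - 1.34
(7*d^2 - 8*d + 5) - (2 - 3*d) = 7*d^2 - 5*d + 3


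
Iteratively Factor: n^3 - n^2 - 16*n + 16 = (n - 4)*(n^2 + 3*n - 4) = (n - 4)*(n + 4)*(n - 1)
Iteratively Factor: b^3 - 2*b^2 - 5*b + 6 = (b - 1)*(b^2 - b - 6) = (b - 3)*(b - 1)*(b + 2)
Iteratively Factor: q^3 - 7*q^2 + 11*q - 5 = (q - 5)*(q^2 - 2*q + 1) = (q - 5)*(q - 1)*(q - 1)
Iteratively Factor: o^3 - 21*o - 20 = (o - 5)*(o^2 + 5*o + 4) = (o - 5)*(o + 1)*(o + 4)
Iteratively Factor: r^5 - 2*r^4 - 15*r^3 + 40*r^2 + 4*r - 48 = (r - 2)*(r^4 - 15*r^2 + 10*r + 24) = (r - 3)*(r - 2)*(r^3 + 3*r^2 - 6*r - 8) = (r - 3)*(r - 2)*(r + 1)*(r^2 + 2*r - 8) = (r - 3)*(r - 2)*(r + 1)*(r + 4)*(r - 2)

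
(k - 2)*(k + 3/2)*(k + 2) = k^3 + 3*k^2/2 - 4*k - 6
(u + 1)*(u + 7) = u^2 + 8*u + 7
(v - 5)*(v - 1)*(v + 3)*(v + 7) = v^4 + 4*v^3 - 34*v^2 - 76*v + 105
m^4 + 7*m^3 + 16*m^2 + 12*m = m*(m + 2)^2*(m + 3)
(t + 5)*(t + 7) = t^2 + 12*t + 35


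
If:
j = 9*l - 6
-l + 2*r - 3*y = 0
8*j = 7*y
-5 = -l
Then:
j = 39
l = 5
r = 971/14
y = 312/7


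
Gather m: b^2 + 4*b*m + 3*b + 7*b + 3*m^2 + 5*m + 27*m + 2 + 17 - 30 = b^2 + 10*b + 3*m^2 + m*(4*b + 32) - 11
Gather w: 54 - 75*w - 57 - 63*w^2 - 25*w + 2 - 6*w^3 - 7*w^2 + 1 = -6*w^3 - 70*w^2 - 100*w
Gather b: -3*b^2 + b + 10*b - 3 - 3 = -3*b^2 + 11*b - 6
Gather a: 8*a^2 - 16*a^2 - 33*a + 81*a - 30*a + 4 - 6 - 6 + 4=-8*a^2 + 18*a - 4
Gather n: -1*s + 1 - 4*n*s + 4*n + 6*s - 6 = n*(4 - 4*s) + 5*s - 5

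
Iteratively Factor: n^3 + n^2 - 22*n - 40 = (n + 4)*(n^2 - 3*n - 10) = (n - 5)*(n + 4)*(n + 2)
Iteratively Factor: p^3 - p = (p)*(p^2 - 1) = p*(p - 1)*(p + 1)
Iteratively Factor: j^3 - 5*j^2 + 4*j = (j - 1)*(j^2 - 4*j) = (j - 4)*(j - 1)*(j)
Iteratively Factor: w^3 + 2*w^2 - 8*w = (w)*(w^2 + 2*w - 8) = w*(w + 4)*(w - 2)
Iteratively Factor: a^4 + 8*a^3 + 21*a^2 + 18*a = (a + 3)*(a^3 + 5*a^2 + 6*a) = (a + 2)*(a + 3)*(a^2 + 3*a) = a*(a + 2)*(a + 3)*(a + 3)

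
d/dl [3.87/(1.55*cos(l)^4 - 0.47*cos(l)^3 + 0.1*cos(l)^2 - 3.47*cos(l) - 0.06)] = (23.994*cos(l)^3 - 5.4567*cos(l)^2 + 0.774*cos(l) - 13.4289)*sin(l)/(-1.55*cos(l)^4 + 0.47*cos(l)^3 - 0.1*cos(l)^2 + 3.47*cos(l) + 0.06)^2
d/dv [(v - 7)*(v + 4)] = 2*v - 3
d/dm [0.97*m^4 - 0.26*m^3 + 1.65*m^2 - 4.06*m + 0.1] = 3.88*m^3 - 0.78*m^2 + 3.3*m - 4.06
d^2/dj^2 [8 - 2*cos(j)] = 2*cos(j)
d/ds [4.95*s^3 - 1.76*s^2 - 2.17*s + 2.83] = 14.85*s^2 - 3.52*s - 2.17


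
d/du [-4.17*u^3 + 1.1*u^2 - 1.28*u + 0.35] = -12.51*u^2 + 2.2*u - 1.28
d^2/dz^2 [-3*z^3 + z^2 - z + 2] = 2 - 18*z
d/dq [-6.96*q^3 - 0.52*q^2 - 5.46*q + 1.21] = -20.88*q^2 - 1.04*q - 5.46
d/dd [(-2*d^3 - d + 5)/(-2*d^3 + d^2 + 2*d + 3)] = (-2*d^4 - 12*d^3 + 13*d^2 - 10*d - 13)/(4*d^6 - 4*d^5 - 7*d^4 - 8*d^3 + 10*d^2 + 12*d + 9)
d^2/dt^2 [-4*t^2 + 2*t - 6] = -8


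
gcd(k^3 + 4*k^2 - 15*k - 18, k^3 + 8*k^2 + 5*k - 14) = 1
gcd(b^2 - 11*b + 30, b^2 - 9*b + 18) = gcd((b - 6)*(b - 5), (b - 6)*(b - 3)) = b - 6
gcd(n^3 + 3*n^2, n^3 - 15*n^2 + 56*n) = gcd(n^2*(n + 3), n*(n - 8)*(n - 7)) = n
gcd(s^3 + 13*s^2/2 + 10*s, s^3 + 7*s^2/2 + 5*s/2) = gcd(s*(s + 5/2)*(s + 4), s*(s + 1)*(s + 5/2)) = s^2 + 5*s/2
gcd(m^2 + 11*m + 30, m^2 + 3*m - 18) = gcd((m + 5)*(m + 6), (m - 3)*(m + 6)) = m + 6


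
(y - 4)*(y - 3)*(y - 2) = y^3 - 9*y^2 + 26*y - 24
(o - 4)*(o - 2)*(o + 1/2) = o^3 - 11*o^2/2 + 5*o + 4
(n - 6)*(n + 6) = n^2 - 36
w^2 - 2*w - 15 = (w - 5)*(w + 3)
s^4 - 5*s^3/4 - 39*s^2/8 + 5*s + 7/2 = (s - 2)*(s - 7/4)*(s + 1/2)*(s + 2)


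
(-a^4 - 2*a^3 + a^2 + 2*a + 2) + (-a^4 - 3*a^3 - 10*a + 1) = -2*a^4 - 5*a^3 + a^2 - 8*a + 3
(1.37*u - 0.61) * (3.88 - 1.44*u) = -1.9728*u^2 + 6.194*u - 2.3668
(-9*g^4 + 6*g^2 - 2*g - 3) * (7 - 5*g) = 45*g^5 - 63*g^4 - 30*g^3 + 52*g^2 + g - 21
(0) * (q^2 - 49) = 0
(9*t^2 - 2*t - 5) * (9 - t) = -9*t^3 + 83*t^2 - 13*t - 45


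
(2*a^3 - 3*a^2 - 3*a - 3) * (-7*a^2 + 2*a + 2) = -14*a^5 + 25*a^4 + 19*a^3 + 9*a^2 - 12*a - 6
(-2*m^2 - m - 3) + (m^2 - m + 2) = -m^2 - 2*m - 1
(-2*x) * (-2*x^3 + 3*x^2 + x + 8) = 4*x^4 - 6*x^3 - 2*x^2 - 16*x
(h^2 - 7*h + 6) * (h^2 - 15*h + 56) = h^4 - 22*h^3 + 167*h^2 - 482*h + 336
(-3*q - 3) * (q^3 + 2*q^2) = -3*q^4 - 9*q^3 - 6*q^2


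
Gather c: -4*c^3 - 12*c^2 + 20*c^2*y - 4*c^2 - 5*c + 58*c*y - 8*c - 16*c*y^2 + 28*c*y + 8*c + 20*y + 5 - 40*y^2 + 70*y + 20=-4*c^3 + c^2*(20*y - 16) + c*(-16*y^2 + 86*y - 5) - 40*y^2 + 90*y + 25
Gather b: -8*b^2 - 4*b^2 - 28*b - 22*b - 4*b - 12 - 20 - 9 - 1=-12*b^2 - 54*b - 42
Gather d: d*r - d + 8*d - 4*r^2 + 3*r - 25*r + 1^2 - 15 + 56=d*(r + 7) - 4*r^2 - 22*r + 42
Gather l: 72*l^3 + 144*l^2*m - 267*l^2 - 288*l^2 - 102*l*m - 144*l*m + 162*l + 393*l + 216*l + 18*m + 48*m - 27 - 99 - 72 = 72*l^3 + l^2*(144*m - 555) + l*(771 - 246*m) + 66*m - 198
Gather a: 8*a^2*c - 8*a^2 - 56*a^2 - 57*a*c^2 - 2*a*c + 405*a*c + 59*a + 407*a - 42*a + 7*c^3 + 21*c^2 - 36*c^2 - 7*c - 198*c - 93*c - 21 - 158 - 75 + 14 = a^2*(8*c - 64) + a*(-57*c^2 + 403*c + 424) + 7*c^3 - 15*c^2 - 298*c - 240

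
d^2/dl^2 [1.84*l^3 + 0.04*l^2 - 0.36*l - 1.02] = 11.04*l + 0.08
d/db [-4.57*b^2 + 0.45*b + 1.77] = 0.45 - 9.14*b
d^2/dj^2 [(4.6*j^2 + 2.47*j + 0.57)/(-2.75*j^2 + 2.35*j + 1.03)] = (-96.81375*j^3 - 104.04075*j^2 - 19.8759*j - 7.32771)/(20.796875*j^6 - 53.315625*j^5 + 22.1925*j^4 + 26.960375*j^3 - 8.3121*j^2 - 7.479345*j - 1.092727)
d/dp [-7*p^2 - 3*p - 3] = -14*p - 3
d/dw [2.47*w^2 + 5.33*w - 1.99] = 4.94*w + 5.33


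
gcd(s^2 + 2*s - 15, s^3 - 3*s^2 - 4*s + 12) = s - 3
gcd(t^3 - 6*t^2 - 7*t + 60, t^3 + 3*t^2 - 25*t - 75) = t^2 - 2*t - 15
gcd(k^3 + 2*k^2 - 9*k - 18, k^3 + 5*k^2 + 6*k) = k^2 + 5*k + 6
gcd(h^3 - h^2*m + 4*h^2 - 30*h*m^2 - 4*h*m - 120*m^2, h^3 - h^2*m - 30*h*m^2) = h^2 - h*m - 30*m^2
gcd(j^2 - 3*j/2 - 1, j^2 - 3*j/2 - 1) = j^2 - 3*j/2 - 1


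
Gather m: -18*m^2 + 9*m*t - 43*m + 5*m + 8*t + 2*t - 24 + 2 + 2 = -18*m^2 + m*(9*t - 38) + 10*t - 20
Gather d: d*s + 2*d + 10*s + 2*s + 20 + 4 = d*(s + 2) + 12*s + 24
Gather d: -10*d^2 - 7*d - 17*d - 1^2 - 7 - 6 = -10*d^2 - 24*d - 14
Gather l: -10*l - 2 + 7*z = -10*l + 7*z - 2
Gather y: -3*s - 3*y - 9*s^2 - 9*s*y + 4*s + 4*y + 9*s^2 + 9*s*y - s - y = 0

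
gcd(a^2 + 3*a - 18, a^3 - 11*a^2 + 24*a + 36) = 1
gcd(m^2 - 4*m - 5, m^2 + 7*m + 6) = m + 1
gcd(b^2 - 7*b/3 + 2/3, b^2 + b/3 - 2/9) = b - 1/3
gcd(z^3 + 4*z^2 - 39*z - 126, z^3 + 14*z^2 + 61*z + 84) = z^2 + 10*z + 21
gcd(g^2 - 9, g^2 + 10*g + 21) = g + 3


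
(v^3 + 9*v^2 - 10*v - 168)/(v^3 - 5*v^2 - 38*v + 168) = (v + 7)/(v - 7)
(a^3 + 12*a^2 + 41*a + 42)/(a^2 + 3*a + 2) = (a^2 + 10*a + 21)/(a + 1)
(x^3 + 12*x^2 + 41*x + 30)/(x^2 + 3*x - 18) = (x^2 + 6*x + 5)/(x - 3)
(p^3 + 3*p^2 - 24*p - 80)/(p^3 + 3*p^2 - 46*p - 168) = (p^2 - p - 20)/(p^2 - p - 42)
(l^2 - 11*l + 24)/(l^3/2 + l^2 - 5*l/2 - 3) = 2*(l^2 - 11*l + 24)/(l^3 + 2*l^2 - 5*l - 6)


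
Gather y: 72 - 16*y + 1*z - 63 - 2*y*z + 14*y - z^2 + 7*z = y*(-2*z - 2) - z^2 + 8*z + 9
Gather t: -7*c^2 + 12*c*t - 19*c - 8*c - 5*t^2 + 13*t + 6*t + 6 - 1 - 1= -7*c^2 - 27*c - 5*t^2 + t*(12*c + 19) + 4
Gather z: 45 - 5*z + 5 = 50 - 5*z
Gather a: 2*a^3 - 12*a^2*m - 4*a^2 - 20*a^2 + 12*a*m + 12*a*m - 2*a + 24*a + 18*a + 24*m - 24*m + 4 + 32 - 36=2*a^3 + a^2*(-12*m - 24) + a*(24*m + 40)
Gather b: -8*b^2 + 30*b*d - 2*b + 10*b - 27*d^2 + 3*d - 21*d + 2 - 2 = -8*b^2 + b*(30*d + 8) - 27*d^2 - 18*d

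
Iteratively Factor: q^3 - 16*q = (q + 4)*(q^2 - 4*q) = (q - 4)*(q + 4)*(q)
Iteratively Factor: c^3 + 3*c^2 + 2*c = (c + 1)*(c^2 + 2*c) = (c + 1)*(c + 2)*(c)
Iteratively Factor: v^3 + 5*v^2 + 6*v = (v + 3)*(v^2 + 2*v) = (v + 2)*(v + 3)*(v)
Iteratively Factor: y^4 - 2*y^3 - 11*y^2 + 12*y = (y - 4)*(y^3 + 2*y^2 - 3*y) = (y - 4)*(y - 1)*(y^2 + 3*y) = (y - 4)*(y - 1)*(y + 3)*(y)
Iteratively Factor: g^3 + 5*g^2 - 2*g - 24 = (g + 4)*(g^2 + g - 6) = (g - 2)*(g + 4)*(g + 3)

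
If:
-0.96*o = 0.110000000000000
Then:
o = -0.11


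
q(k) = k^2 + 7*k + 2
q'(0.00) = 7.00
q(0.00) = 2.00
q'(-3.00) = 1.00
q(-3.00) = -10.00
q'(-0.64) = 5.72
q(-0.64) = -2.07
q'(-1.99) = 3.02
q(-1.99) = -7.97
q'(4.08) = 15.16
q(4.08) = 47.21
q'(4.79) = 16.58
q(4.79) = 58.47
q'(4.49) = 15.98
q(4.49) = 53.59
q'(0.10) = 7.20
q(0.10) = 2.71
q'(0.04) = 7.08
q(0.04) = 2.28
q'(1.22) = 9.44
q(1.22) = 12.03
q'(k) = 2*k + 7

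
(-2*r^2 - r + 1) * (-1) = 2*r^2 + r - 1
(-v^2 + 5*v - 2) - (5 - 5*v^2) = 4*v^2 + 5*v - 7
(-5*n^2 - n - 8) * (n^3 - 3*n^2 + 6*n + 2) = -5*n^5 + 14*n^4 - 35*n^3 + 8*n^2 - 50*n - 16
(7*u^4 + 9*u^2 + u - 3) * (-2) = -14*u^4 - 18*u^2 - 2*u + 6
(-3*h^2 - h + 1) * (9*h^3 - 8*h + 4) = -27*h^5 - 9*h^4 + 33*h^3 - 4*h^2 - 12*h + 4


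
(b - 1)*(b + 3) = b^2 + 2*b - 3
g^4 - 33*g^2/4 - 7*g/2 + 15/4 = (g - 3)*(g - 1/2)*(g + 1)*(g + 5/2)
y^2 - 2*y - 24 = (y - 6)*(y + 4)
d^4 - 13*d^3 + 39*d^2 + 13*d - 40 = (d - 8)*(d - 5)*(d - 1)*(d + 1)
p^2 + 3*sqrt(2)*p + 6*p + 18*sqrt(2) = (p + 6)*(p + 3*sqrt(2))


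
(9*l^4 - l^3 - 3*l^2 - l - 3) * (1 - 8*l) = -72*l^5 + 17*l^4 + 23*l^3 + 5*l^2 + 23*l - 3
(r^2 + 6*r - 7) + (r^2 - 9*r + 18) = 2*r^2 - 3*r + 11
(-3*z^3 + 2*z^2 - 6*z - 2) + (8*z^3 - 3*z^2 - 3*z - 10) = 5*z^3 - z^2 - 9*z - 12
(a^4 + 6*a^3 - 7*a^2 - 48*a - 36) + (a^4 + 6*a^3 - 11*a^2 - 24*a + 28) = 2*a^4 + 12*a^3 - 18*a^2 - 72*a - 8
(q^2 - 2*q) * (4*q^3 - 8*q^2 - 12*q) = 4*q^5 - 16*q^4 + 4*q^3 + 24*q^2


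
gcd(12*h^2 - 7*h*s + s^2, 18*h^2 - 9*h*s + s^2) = -3*h + s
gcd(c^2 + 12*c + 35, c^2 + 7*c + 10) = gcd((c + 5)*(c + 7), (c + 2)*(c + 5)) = c + 5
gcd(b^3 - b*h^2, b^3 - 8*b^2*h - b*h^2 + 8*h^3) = b^2 - h^2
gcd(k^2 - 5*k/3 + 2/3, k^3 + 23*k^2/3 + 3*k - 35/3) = k - 1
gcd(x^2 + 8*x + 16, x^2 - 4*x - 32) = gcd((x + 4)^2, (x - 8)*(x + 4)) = x + 4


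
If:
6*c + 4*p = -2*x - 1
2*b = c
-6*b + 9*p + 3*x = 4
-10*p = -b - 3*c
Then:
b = -55/219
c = -110/219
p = -77/438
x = 595/438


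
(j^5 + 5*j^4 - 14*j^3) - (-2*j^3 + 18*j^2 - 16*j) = j^5 + 5*j^4 - 12*j^3 - 18*j^2 + 16*j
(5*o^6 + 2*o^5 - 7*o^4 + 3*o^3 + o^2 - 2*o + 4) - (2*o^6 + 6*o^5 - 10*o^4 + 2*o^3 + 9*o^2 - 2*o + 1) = 3*o^6 - 4*o^5 + 3*o^4 + o^3 - 8*o^2 + 3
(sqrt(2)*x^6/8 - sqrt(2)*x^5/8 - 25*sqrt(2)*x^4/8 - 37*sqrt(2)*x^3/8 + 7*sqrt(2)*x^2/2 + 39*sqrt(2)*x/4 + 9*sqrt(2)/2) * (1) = sqrt(2)*x^6/8 - sqrt(2)*x^5/8 - 25*sqrt(2)*x^4/8 - 37*sqrt(2)*x^3/8 + 7*sqrt(2)*x^2/2 + 39*sqrt(2)*x/4 + 9*sqrt(2)/2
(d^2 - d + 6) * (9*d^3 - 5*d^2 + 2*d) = 9*d^5 - 14*d^4 + 61*d^3 - 32*d^2 + 12*d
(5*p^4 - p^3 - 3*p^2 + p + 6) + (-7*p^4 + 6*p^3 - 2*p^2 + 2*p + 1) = -2*p^4 + 5*p^3 - 5*p^2 + 3*p + 7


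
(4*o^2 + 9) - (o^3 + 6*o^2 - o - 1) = -o^3 - 2*o^2 + o + 10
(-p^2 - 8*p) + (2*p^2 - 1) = p^2 - 8*p - 1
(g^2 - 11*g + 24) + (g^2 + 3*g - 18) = 2*g^2 - 8*g + 6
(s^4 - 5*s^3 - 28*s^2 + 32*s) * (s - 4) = s^5 - 9*s^4 - 8*s^3 + 144*s^2 - 128*s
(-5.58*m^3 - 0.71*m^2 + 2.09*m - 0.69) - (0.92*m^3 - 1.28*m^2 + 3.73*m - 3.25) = -6.5*m^3 + 0.57*m^2 - 1.64*m + 2.56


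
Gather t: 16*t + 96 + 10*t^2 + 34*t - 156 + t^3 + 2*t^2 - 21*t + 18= t^3 + 12*t^2 + 29*t - 42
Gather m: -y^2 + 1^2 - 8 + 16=9 - y^2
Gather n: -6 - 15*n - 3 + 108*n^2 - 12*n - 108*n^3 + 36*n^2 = -108*n^3 + 144*n^2 - 27*n - 9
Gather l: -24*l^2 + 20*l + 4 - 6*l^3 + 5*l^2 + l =-6*l^3 - 19*l^2 + 21*l + 4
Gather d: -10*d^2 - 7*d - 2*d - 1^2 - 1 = -10*d^2 - 9*d - 2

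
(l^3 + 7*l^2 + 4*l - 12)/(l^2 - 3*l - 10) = (l^2 + 5*l - 6)/(l - 5)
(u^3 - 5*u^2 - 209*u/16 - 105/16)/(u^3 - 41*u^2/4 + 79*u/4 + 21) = (u + 5/4)/(u - 4)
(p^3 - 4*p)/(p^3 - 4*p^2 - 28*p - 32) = p*(p - 2)/(p^2 - 6*p - 16)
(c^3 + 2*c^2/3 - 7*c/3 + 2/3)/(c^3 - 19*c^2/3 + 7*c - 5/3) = (c + 2)/(c - 5)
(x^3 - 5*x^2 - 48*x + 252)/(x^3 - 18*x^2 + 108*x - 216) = (x + 7)/(x - 6)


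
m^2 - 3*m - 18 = (m - 6)*(m + 3)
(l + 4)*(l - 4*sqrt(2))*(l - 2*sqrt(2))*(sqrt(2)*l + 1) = sqrt(2)*l^4 - 11*l^3 + 4*sqrt(2)*l^3 - 44*l^2 + 10*sqrt(2)*l^2 + 16*l + 40*sqrt(2)*l + 64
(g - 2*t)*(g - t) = g^2 - 3*g*t + 2*t^2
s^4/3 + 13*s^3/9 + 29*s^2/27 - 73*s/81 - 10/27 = (s/3 + 1)*(s - 2/3)*(s + 1/3)*(s + 5/3)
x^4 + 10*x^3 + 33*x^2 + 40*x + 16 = (x + 1)^2*(x + 4)^2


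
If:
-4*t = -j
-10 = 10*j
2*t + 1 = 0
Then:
No Solution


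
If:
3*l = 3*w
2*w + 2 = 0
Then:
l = -1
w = -1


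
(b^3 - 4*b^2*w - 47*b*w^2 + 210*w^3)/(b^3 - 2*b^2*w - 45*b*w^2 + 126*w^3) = (-b + 5*w)/(-b + 3*w)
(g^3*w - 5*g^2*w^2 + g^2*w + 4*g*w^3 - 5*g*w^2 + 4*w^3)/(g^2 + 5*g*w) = w*(g^3 - 5*g^2*w + g^2 + 4*g*w^2 - 5*g*w + 4*w^2)/(g*(g + 5*w))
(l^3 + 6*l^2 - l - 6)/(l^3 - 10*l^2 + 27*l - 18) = (l^2 + 7*l + 6)/(l^2 - 9*l + 18)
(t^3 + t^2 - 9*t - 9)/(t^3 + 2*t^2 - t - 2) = (t^2 - 9)/(t^2 + t - 2)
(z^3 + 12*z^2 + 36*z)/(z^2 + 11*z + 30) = z*(z + 6)/(z + 5)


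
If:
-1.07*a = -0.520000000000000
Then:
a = 0.49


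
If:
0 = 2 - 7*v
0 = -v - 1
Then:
No Solution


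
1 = 1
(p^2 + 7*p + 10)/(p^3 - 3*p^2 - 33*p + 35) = (p + 2)/(p^2 - 8*p + 7)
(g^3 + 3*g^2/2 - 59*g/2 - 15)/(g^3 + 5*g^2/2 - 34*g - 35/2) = (g + 6)/(g + 7)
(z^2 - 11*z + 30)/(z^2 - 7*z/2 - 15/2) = 2*(z - 6)/(2*z + 3)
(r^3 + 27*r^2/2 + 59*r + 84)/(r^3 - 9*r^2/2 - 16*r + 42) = (r^2 + 10*r + 24)/(r^2 - 8*r + 12)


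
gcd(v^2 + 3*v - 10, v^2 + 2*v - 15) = v + 5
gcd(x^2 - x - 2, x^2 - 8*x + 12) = x - 2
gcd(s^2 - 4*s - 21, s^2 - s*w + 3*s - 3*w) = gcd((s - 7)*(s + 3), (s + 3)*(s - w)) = s + 3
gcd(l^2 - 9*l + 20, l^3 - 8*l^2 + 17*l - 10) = l - 5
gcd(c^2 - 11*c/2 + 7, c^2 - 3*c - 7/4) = c - 7/2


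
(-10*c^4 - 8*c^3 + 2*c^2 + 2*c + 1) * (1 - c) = 10*c^5 - 2*c^4 - 10*c^3 + c + 1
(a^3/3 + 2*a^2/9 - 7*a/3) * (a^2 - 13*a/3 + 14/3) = a^5/3 - 11*a^4/9 - 47*a^3/27 + 301*a^2/27 - 98*a/9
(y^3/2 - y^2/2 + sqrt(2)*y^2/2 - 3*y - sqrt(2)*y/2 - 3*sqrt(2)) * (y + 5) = y^4/2 + sqrt(2)*y^3/2 + 2*y^3 - 11*y^2/2 + 2*sqrt(2)*y^2 - 15*y - 11*sqrt(2)*y/2 - 15*sqrt(2)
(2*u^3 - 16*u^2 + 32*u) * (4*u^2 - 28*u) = 8*u^5 - 120*u^4 + 576*u^3 - 896*u^2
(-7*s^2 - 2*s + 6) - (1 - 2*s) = 5 - 7*s^2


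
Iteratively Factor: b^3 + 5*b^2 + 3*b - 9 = (b - 1)*(b^2 + 6*b + 9) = (b - 1)*(b + 3)*(b + 3)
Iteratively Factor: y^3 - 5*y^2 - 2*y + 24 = (y - 3)*(y^2 - 2*y - 8) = (y - 3)*(y + 2)*(y - 4)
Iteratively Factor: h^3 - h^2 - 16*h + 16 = (h + 4)*(h^2 - 5*h + 4) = (h - 1)*(h + 4)*(h - 4)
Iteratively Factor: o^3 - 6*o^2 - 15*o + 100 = (o + 4)*(o^2 - 10*o + 25) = (o - 5)*(o + 4)*(o - 5)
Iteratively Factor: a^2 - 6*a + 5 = (a - 1)*(a - 5)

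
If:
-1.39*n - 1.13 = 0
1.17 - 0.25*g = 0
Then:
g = 4.68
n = -0.81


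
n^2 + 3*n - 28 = (n - 4)*(n + 7)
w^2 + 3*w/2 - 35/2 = (w - 7/2)*(w + 5)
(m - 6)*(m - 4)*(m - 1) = m^3 - 11*m^2 + 34*m - 24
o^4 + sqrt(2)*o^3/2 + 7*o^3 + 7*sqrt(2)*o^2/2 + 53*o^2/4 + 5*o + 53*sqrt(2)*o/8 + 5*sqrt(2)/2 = (o + 1/2)*(o + 5/2)*(o + 4)*(o + sqrt(2)/2)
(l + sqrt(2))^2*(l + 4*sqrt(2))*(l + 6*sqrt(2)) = l^4 + 12*sqrt(2)*l^3 + 90*l^2 + 116*sqrt(2)*l + 96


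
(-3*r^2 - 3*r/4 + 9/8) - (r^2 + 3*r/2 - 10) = -4*r^2 - 9*r/4 + 89/8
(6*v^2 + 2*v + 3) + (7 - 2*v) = 6*v^2 + 10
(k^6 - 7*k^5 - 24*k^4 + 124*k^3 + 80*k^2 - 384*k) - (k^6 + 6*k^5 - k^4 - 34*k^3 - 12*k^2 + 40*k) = -13*k^5 - 23*k^4 + 158*k^3 + 92*k^2 - 424*k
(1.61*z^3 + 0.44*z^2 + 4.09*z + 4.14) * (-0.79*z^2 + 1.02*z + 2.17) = -1.2719*z^5 + 1.2946*z^4 + 0.7114*z^3 + 1.856*z^2 + 13.0981*z + 8.9838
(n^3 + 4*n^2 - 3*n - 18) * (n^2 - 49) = n^5 + 4*n^4 - 52*n^3 - 214*n^2 + 147*n + 882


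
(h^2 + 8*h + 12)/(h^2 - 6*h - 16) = (h + 6)/(h - 8)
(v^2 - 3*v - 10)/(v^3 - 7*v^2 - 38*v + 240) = (v + 2)/(v^2 - 2*v - 48)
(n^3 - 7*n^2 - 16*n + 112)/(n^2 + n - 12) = (n^2 - 11*n + 28)/(n - 3)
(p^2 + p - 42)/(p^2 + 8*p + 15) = (p^2 + p - 42)/(p^2 + 8*p + 15)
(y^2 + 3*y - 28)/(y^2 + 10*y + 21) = (y - 4)/(y + 3)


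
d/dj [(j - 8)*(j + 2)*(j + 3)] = 3*j^2 - 6*j - 34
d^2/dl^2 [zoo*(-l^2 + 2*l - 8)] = zoo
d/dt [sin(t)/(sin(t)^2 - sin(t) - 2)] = (cos(t)^2 - 3)*cos(t)/(sin(t) + cos(t)^2 + 1)^2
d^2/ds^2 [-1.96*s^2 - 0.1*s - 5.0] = -3.92000000000000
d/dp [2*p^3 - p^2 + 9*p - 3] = 6*p^2 - 2*p + 9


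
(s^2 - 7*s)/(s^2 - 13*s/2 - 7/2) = 2*s/(2*s + 1)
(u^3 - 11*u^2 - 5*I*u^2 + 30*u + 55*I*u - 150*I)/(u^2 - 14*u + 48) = (u^2 - 5*u*(1 + I) + 25*I)/(u - 8)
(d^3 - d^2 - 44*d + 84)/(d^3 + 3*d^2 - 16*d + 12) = (d^2 + d - 42)/(d^2 + 5*d - 6)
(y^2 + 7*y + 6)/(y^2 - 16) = (y^2 + 7*y + 6)/(y^2 - 16)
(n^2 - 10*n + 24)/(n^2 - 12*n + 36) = (n - 4)/(n - 6)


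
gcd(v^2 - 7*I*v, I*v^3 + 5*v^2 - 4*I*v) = v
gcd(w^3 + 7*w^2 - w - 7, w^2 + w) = w + 1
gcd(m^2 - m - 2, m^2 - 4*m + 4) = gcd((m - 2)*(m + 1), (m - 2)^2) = m - 2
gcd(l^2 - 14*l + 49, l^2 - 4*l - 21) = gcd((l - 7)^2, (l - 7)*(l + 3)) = l - 7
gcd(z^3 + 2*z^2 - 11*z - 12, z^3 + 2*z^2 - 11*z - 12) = z^3 + 2*z^2 - 11*z - 12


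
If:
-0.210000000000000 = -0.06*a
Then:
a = 3.50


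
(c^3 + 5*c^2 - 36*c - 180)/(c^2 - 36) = c + 5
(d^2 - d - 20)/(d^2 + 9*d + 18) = (d^2 - d - 20)/(d^2 + 9*d + 18)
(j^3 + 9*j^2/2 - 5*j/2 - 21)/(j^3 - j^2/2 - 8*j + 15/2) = (2*j^2 + 3*j - 14)/(2*j^2 - 7*j + 5)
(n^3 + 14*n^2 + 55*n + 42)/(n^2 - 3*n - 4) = (n^2 + 13*n + 42)/(n - 4)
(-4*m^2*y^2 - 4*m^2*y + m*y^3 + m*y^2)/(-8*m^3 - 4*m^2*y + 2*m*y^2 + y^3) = m*y*(4*m*y + 4*m - y^2 - y)/(8*m^3 + 4*m^2*y - 2*m*y^2 - y^3)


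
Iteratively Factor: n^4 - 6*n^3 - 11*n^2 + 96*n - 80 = (n - 1)*(n^3 - 5*n^2 - 16*n + 80) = (n - 4)*(n - 1)*(n^2 - n - 20) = (n - 5)*(n - 4)*(n - 1)*(n + 4)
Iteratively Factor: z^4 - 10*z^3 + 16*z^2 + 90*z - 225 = (z - 3)*(z^3 - 7*z^2 - 5*z + 75) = (z - 3)*(z + 3)*(z^2 - 10*z + 25) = (z - 5)*(z - 3)*(z + 3)*(z - 5)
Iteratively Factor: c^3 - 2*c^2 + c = (c - 1)*(c^2 - c) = (c - 1)^2*(c)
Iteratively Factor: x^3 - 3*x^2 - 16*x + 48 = (x - 4)*(x^2 + x - 12) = (x - 4)*(x - 3)*(x + 4)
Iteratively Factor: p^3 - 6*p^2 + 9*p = (p)*(p^2 - 6*p + 9) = p*(p - 3)*(p - 3)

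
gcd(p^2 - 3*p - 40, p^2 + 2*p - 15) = p + 5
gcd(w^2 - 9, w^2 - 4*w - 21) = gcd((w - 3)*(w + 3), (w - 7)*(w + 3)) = w + 3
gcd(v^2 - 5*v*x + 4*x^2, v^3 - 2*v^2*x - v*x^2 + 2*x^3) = -v + x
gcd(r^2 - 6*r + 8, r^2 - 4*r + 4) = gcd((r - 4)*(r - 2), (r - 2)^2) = r - 2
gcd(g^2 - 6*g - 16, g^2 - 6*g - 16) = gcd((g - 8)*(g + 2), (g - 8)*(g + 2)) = g^2 - 6*g - 16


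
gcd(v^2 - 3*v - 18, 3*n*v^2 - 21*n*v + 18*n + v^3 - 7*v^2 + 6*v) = v - 6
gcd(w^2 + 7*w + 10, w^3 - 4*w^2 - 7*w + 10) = w + 2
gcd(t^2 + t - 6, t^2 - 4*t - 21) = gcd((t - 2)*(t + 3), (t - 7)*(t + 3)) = t + 3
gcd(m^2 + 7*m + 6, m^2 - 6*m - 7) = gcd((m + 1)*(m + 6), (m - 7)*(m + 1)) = m + 1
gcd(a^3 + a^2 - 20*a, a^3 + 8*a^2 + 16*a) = a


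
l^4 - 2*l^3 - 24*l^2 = l^2*(l - 6)*(l + 4)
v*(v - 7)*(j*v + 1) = j*v^3 - 7*j*v^2 + v^2 - 7*v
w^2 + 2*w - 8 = (w - 2)*(w + 4)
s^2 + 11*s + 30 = (s + 5)*(s + 6)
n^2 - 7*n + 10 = (n - 5)*(n - 2)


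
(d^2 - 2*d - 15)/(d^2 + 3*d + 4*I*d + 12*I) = (d - 5)/(d + 4*I)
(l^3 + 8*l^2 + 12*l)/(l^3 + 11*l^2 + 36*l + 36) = l/(l + 3)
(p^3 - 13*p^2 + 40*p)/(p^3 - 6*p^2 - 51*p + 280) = p/(p + 7)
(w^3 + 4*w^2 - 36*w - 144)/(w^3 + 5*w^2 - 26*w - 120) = (w - 6)/(w - 5)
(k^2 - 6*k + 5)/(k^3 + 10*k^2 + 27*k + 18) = (k^2 - 6*k + 5)/(k^3 + 10*k^2 + 27*k + 18)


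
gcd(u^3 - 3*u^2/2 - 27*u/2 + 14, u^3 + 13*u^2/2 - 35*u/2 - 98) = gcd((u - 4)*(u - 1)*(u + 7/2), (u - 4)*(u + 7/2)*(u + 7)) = u^2 - u/2 - 14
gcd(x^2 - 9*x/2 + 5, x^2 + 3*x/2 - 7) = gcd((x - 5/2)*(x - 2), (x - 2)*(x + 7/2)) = x - 2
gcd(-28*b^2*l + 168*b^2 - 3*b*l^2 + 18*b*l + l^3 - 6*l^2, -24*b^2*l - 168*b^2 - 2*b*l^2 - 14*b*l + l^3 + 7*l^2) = 4*b + l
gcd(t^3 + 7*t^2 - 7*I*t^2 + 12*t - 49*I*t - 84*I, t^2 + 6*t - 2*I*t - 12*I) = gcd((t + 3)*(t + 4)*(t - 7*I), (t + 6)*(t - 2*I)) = 1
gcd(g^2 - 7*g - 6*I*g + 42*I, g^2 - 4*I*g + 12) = g - 6*I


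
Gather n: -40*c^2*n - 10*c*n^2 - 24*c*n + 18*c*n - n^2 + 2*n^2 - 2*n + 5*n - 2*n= n^2*(1 - 10*c) + n*(-40*c^2 - 6*c + 1)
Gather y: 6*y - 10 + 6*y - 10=12*y - 20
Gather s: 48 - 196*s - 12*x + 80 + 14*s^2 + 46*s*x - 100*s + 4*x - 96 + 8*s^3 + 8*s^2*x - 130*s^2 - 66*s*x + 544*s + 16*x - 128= 8*s^3 + s^2*(8*x - 116) + s*(248 - 20*x) + 8*x - 96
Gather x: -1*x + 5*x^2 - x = 5*x^2 - 2*x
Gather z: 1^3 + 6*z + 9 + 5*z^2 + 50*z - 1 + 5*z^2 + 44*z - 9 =10*z^2 + 100*z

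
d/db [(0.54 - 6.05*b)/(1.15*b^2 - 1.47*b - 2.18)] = (6.9575*b^2 - 1.242*b + 13.9828)/(1.3225*b^4 - 3.381*b^3 - 2.8531*b^2 + 6.4092*b + 4.7524)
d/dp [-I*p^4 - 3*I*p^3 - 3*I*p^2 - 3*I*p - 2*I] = I*(-4*p^3 - 9*p^2 - 6*p - 3)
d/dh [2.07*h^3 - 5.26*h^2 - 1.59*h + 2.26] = 6.21*h^2 - 10.52*h - 1.59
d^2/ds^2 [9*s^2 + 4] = 18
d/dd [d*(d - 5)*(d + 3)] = 3*d^2 - 4*d - 15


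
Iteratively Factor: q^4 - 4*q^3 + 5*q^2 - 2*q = (q)*(q^3 - 4*q^2 + 5*q - 2) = q*(q - 2)*(q^2 - 2*q + 1) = q*(q - 2)*(q - 1)*(q - 1)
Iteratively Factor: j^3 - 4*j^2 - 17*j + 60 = (j - 5)*(j^2 + j - 12) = (j - 5)*(j - 3)*(j + 4)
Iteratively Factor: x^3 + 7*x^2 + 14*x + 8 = (x + 2)*(x^2 + 5*x + 4) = (x + 2)*(x + 4)*(x + 1)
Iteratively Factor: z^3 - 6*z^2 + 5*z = (z)*(z^2 - 6*z + 5) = z*(z - 5)*(z - 1)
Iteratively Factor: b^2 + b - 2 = (b + 2)*(b - 1)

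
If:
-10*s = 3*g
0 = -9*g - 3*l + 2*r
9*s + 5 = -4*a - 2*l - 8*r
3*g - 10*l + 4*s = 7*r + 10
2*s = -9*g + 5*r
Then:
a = -1425/442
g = 250/221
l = -470/221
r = 420/221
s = -75/221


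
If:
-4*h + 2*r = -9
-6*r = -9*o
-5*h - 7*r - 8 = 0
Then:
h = 47/38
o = -77/57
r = -77/38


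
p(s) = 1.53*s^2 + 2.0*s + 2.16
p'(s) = 3.06*s + 2.0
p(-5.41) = 36.12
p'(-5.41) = -14.55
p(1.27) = 7.17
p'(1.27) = 5.89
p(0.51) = 3.58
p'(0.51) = 3.56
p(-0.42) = 1.59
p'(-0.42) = 0.71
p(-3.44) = 13.39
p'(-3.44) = -8.53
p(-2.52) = 6.84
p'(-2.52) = -5.71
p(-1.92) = 3.96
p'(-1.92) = -3.88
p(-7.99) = 83.86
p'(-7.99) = -22.45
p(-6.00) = 45.24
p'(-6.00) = -16.36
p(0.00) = 2.16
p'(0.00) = 2.00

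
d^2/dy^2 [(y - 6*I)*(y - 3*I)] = 2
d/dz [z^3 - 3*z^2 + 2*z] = 3*z^2 - 6*z + 2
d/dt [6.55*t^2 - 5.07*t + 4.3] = 13.1*t - 5.07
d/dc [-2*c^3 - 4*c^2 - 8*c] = -6*c^2 - 8*c - 8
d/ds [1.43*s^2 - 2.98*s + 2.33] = 2.86*s - 2.98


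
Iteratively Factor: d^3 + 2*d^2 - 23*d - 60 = (d + 3)*(d^2 - d - 20) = (d - 5)*(d + 3)*(d + 4)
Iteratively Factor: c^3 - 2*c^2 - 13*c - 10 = (c + 1)*(c^2 - 3*c - 10) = (c - 5)*(c + 1)*(c + 2)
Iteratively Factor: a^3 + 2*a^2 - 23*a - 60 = (a - 5)*(a^2 + 7*a + 12) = (a - 5)*(a + 3)*(a + 4)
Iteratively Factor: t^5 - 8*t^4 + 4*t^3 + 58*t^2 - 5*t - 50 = (t + 2)*(t^4 - 10*t^3 + 24*t^2 + 10*t - 25) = (t - 5)*(t + 2)*(t^3 - 5*t^2 - t + 5) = (t - 5)*(t + 1)*(t + 2)*(t^2 - 6*t + 5) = (t - 5)^2*(t + 1)*(t + 2)*(t - 1)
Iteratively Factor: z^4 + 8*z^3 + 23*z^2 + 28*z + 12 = (z + 2)*(z^3 + 6*z^2 + 11*z + 6) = (z + 2)*(z + 3)*(z^2 + 3*z + 2) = (z + 1)*(z + 2)*(z + 3)*(z + 2)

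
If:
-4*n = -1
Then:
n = 1/4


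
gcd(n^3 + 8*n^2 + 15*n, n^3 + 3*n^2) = n^2 + 3*n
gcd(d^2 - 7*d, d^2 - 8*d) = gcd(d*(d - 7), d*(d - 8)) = d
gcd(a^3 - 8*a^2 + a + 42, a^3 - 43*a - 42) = a - 7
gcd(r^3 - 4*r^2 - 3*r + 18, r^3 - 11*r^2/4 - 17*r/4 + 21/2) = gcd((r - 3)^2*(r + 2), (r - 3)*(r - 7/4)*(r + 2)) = r^2 - r - 6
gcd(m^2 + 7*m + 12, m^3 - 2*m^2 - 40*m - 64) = m + 4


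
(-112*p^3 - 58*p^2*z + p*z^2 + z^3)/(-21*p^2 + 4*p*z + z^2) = (-16*p^2 - 6*p*z + z^2)/(-3*p + z)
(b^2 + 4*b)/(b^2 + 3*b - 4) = b/(b - 1)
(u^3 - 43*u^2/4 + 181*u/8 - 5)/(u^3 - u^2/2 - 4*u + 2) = (8*u^3 - 86*u^2 + 181*u - 40)/(4*(2*u^3 - u^2 - 8*u + 4))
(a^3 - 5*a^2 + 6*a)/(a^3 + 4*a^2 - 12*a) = (a - 3)/(a + 6)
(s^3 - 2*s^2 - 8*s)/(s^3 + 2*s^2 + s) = (s^2 - 2*s - 8)/(s^2 + 2*s + 1)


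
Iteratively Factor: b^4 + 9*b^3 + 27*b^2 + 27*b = (b + 3)*(b^3 + 6*b^2 + 9*b) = b*(b + 3)*(b^2 + 6*b + 9) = b*(b + 3)^2*(b + 3)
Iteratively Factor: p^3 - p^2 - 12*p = (p)*(p^2 - p - 12) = p*(p - 4)*(p + 3)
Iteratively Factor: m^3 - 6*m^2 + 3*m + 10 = (m - 2)*(m^2 - 4*m - 5) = (m - 5)*(m - 2)*(m + 1)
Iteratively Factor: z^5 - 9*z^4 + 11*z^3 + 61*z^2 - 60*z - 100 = (z - 2)*(z^4 - 7*z^3 - 3*z^2 + 55*z + 50) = (z - 5)*(z - 2)*(z^3 - 2*z^2 - 13*z - 10) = (z - 5)^2*(z - 2)*(z^2 + 3*z + 2) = (z - 5)^2*(z - 2)*(z + 2)*(z + 1)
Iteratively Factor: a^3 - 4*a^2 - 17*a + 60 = (a - 3)*(a^2 - a - 20) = (a - 5)*(a - 3)*(a + 4)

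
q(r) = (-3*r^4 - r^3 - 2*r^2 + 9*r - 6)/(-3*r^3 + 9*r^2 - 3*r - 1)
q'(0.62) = 638.64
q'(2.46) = -924.16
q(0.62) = 16.21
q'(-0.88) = -2.05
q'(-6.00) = 0.85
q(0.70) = -6.20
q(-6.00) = -3.85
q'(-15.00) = 0.97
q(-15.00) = -12.23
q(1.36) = -2.55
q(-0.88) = -1.56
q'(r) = (9*r^2 - 18*r + 3)*(-3*r^4 - r^3 - 2*r^2 + 9*r - 6)/(-3*r^3 + 9*r^2 - 3*r - 1)^2 + (-12*r^3 - 3*r^2 - 4*r + 9)/(-3*r^3 + 9*r^2 - 3*r - 1) = (9*r^6 - 54*r^5 + 12*r^4 + 72*r^3 - 126*r^2 + 112*r - 27)/(9*r^6 - 54*r^5 + 99*r^4 - 48*r^3 - 9*r^2 + 6*r + 1)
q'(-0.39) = -31.66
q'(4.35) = -1.80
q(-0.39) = -5.72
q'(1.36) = -4.94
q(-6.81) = -4.55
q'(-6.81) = 0.88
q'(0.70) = 116.77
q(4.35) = 12.80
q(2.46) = -84.80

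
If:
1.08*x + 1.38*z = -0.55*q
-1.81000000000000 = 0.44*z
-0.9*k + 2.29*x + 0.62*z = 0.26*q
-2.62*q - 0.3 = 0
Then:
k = 10.72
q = -0.11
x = 5.31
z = -4.11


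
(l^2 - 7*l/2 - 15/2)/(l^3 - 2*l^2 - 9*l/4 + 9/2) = 2*(l - 5)/(2*l^2 - 7*l + 6)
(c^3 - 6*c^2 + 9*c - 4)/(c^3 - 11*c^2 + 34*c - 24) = (c - 1)/(c - 6)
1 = 1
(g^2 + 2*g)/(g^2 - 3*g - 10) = g/(g - 5)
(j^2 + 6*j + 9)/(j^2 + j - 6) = (j + 3)/(j - 2)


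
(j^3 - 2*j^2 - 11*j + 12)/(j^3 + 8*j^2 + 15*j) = (j^2 - 5*j + 4)/(j*(j + 5))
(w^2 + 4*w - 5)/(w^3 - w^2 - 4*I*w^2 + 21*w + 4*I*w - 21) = (w + 5)/(w^2 - 4*I*w + 21)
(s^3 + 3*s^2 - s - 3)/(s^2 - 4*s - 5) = (s^2 + 2*s - 3)/(s - 5)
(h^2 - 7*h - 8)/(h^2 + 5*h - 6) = (h^2 - 7*h - 8)/(h^2 + 5*h - 6)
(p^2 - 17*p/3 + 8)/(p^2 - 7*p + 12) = (p - 8/3)/(p - 4)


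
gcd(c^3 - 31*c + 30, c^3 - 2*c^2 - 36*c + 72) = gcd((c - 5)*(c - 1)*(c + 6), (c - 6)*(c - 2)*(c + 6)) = c + 6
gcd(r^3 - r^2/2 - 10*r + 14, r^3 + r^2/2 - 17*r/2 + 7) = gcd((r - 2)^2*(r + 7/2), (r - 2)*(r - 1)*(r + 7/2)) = r^2 + 3*r/2 - 7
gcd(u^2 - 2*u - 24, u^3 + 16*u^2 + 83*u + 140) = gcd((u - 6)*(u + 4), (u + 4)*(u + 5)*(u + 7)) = u + 4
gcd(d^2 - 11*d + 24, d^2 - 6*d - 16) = d - 8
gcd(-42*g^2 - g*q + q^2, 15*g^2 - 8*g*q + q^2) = 1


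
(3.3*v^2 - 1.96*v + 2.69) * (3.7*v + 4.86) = 12.21*v^3 + 8.786*v^2 + 0.427399999999999*v + 13.0734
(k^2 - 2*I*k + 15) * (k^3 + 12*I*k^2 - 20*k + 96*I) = k^5 + 10*I*k^4 + 19*k^3 + 316*I*k^2 - 108*k + 1440*I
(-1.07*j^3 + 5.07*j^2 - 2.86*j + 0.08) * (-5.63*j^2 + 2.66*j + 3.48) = 6.0241*j^5 - 31.3903*j^4 + 25.8644*j^3 + 9.5856*j^2 - 9.74*j + 0.2784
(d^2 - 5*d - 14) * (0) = 0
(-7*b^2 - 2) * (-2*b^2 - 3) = 14*b^4 + 25*b^2 + 6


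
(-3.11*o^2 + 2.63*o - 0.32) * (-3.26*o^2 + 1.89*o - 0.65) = 10.1386*o^4 - 14.4517*o^3 + 8.0354*o^2 - 2.3143*o + 0.208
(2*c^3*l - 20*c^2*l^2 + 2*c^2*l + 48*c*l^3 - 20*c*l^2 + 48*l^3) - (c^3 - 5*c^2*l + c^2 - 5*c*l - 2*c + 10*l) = 2*c^3*l - c^3 - 20*c^2*l^2 + 7*c^2*l - c^2 + 48*c*l^3 - 20*c*l^2 + 5*c*l + 2*c + 48*l^3 - 10*l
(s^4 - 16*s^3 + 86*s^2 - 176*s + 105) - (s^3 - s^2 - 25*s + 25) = s^4 - 17*s^3 + 87*s^2 - 151*s + 80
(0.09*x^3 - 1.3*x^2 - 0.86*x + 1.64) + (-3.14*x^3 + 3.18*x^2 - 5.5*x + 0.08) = -3.05*x^3 + 1.88*x^2 - 6.36*x + 1.72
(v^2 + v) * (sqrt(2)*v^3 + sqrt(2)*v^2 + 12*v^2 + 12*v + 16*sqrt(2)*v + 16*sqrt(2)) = sqrt(2)*v^5 + 2*sqrt(2)*v^4 + 12*v^4 + 24*v^3 + 17*sqrt(2)*v^3 + 12*v^2 + 32*sqrt(2)*v^2 + 16*sqrt(2)*v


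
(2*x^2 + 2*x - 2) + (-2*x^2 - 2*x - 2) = -4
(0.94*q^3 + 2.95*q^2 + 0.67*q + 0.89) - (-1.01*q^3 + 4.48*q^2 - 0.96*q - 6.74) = 1.95*q^3 - 1.53*q^2 + 1.63*q + 7.63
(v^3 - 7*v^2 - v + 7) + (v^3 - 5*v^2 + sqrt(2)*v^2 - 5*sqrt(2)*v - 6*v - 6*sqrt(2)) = 2*v^3 - 12*v^2 + sqrt(2)*v^2 - 5*sqrt(2)*v - 7*v - 6*sqrt(2) + 7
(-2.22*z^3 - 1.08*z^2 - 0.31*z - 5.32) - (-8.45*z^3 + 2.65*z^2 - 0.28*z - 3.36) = 6.23*z^3 - 3.73*z^2 - 0.03*z - 1.96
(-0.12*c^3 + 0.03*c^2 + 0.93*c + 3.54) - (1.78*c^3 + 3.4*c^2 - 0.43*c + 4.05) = -1.9*c^3 - 3.37*c^2 + 1.36*c - 0.51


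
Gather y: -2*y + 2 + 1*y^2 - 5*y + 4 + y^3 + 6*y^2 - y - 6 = y^3 + 7*y^2 - 8*y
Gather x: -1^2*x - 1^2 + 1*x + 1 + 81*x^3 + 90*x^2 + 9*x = 81*x^3 + 90*x^2 + 9*x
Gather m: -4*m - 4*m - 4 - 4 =-8*m - 8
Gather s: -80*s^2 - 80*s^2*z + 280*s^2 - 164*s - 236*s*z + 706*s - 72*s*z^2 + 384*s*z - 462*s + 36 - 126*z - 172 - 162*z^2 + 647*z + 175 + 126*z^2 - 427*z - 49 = s^2*(200 - 80*z) + s*(-72*z^2 + 148*z + 80) - 36*z^2 + 94*z - 10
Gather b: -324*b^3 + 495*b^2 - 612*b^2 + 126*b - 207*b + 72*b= -324*b^3 - 117*b^2 - 9*b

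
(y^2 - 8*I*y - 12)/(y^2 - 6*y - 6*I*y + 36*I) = (y - 2*I)/(y - 6)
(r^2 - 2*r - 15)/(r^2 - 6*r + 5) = (r + 3)/(r - 1)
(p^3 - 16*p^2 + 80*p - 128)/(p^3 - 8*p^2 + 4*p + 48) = (p^2 - 12*p + 32)/(p^2 - 4*p - 12)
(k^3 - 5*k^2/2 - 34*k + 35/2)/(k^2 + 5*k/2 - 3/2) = (k^2 - 2*k - 35)/(k + 3)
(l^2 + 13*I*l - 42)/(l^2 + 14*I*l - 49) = (l + 6*I)/(l + 7*I)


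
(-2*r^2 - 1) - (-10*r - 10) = -2*r^2 + 10*r + 9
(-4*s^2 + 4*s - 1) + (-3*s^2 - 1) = -7*s^2 + 4*s - 2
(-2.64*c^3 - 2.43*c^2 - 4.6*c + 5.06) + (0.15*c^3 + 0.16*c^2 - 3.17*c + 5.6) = -2.49*c^3 - 2.27*c^2 - 7.77*c + 10.66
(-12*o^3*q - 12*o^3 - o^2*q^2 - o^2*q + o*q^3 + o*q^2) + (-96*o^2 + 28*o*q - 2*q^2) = -12*o^3*q - 12*o^3 - o^2*q^2 - o^2*q - 96*o^2 + o*q^3 + o*q^2 + 28*o*q - 2*q^2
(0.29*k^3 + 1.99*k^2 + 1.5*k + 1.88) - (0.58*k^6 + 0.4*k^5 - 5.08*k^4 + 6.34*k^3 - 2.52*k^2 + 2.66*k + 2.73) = -0.58*k^6 - 0.4*k^5 + 5.08*k^4 - 6.05*k^3 + 4.51*k^2 - 1.16*k - 0.85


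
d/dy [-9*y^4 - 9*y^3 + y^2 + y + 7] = -36*y^3 - 27*y^2 + 2*y + 1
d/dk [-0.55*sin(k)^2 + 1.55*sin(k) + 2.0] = (1.55 - 1.1*sin(k))*cos(k)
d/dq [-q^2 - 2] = -2*q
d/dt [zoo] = 0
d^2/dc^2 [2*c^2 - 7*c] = 4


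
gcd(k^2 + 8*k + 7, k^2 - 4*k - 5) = k + 1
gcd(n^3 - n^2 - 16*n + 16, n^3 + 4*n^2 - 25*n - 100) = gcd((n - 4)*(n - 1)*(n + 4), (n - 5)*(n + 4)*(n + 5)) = n + 4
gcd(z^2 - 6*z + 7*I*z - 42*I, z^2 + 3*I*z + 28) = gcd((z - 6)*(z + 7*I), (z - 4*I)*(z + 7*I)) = z + 7*I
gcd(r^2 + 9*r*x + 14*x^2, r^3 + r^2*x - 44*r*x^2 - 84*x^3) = r + 2*x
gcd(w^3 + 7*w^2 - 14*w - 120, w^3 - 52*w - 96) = w + 6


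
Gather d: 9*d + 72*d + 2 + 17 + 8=81*d + 27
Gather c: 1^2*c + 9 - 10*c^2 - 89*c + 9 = -10*c^2 - 88*c + 18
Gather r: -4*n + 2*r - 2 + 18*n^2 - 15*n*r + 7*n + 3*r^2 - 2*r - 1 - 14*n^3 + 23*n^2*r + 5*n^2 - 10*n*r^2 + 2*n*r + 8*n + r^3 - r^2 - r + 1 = -14*n^3 + 23*n^2 + 11*n + r^3 + r^2*(2 - 10*n) + r*(23*n^2 - 13*n - 1) - 2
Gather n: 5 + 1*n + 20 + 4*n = 5*n + 25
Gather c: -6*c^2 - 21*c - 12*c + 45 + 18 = -6*c^2 - 33*c + 63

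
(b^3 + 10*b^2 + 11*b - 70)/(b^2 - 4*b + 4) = (b^2 + 12*b + 35)/(b - 2)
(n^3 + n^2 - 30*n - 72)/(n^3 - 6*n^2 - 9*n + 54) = (n + 4)/(n - 3)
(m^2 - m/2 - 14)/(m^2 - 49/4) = 2*(m - 4)/(2*m - 7)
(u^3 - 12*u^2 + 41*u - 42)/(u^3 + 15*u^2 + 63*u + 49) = (u^3 - 12*u^2 + 41*u - 42)/(u^3 + 15*u^2 + 63*u + 49)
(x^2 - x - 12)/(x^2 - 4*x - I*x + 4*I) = (x + 3)/(x - I)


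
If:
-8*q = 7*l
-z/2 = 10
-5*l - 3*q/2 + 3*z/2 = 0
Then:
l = -480/59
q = 420/59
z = -20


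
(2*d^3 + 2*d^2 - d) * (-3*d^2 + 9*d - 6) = -6*d^5 + 12*d^4 + 9*d^3 - 21*d^2 + 6*d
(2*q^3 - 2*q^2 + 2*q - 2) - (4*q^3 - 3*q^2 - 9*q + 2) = -2*q^3 + q^2 + 11*q - 4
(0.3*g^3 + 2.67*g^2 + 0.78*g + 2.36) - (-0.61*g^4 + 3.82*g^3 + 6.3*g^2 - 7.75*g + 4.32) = 0.61*g^4 - 3.52*g^3 - 3.63*g^2 + 8.53*g - 1.96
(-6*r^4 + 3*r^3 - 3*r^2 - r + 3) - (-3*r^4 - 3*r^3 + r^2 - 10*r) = -3*r^4 + 6*r^3 - 4*r^2 + 9*r + 3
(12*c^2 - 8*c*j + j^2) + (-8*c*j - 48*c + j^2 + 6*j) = 12*c^2 - 16*c*j - 48*c + 2*j^2 + 6*j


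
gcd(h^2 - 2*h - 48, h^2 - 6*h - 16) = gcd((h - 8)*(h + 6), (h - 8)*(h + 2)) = h - 8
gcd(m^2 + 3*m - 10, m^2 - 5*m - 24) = 1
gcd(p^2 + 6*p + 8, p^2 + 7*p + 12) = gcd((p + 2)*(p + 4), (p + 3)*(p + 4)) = p + 4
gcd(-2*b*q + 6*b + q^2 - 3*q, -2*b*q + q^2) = -2*b + q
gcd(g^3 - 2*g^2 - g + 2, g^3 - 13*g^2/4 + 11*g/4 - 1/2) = g^2 - 3*g + 2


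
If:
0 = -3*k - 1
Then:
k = -1/3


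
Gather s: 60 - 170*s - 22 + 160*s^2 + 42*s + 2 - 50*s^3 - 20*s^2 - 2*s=-50*s^3 + 140*s^2 - 130*s + 40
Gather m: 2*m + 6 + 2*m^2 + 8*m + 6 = 2*m^2 + 10*m + 12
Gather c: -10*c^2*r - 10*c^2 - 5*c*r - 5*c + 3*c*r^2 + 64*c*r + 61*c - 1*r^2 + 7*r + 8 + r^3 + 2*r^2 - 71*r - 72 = c^2*(-10*r - 10) + c*(3*r^2 + 59*r + 56) + r^3 + r^2 - 64*r - 64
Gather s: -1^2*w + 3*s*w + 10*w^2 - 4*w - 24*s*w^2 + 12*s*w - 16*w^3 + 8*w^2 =s*(-24*w^2 + 15*w) - 16*w^3 + 18*w^2 - 5*w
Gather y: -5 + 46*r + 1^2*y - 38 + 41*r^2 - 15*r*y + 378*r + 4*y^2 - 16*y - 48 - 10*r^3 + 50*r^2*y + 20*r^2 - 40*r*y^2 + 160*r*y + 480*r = -10*r^3 + 61*r^2 + 904*r + y^2*(4 - 40*r) + y*(50*r^2 + 145*r - 15) - 91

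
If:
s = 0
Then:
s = 0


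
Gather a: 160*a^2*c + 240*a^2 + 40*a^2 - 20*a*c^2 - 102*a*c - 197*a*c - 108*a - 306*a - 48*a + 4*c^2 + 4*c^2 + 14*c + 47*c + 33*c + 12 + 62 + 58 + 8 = a^2*(160*c + 280) + a*(-20*c^2 - 299*c - 462) + 8*c^2 + 94*c + 140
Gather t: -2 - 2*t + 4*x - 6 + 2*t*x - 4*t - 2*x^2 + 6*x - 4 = t*(2*x - 6) - 2*x^2 + 10*x - 12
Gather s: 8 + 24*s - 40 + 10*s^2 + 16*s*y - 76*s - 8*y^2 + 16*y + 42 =10*s^2 + s*(16*y - 52) - 8*y^2 + 16*y + 10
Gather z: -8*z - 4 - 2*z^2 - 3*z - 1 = -2*z^2 - 11*z - 5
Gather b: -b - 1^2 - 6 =-b - 7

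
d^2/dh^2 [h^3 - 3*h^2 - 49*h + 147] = 6*h - 6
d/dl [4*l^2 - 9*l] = 8*l - 9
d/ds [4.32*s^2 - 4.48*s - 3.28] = 8.64*s - 4.48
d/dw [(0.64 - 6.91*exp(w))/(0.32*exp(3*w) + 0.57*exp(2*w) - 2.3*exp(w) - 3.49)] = (4.4224*exp(3*w) + 3.3243*exp(2*w) - 0.7296*exp(w) + 25.5879)*exp(w)/(0.1024*exp(6*w) + 0.3648*exp(5*w) - 1.1471*exp(4*w) - 4.8556*exp(3*w) + 1.3114*exp(2*w) + 16.054*exp(w) + 12.1801)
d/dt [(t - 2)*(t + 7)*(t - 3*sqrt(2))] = 3*t^2 - 6*sqrt(2)*t + 10*t - 15*sqrt(2) - 14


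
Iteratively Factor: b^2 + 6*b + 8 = (b + 4)*(b + 2)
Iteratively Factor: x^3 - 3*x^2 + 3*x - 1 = (x - 1)*(x^2 - 2*x + 1) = (x - 1)^2*(x - 1)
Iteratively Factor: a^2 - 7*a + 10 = (a - 2)*(a - 5)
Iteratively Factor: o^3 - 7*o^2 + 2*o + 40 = (o + 2)*(o^2 - 9*o + 20) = (o - 5)*(o + 2)*(o - 4)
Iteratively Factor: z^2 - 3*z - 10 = (z + 2)*(z - 5)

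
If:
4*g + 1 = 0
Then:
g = -1/4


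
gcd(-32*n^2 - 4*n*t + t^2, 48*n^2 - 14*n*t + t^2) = -8*n + t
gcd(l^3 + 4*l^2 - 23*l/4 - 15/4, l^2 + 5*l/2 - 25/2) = l + 5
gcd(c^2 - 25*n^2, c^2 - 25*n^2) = c^2 - 25*n^2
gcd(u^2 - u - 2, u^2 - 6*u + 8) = u - 2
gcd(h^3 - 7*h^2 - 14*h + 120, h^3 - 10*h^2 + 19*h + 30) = h^2 - 11*h + 30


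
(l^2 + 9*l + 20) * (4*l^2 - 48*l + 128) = 4*l^4 - 12*l^3 - 224*l^2 + 192*l + 2560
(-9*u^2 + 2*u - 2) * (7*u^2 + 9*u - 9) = -63*u^4 - 67*u^3 + 85*u^2 - 36*u + 18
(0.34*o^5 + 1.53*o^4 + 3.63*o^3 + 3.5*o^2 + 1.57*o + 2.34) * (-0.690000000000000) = -0.2346*o^5 - 1.0557*o^4 - 2.5047*o^3 - 2.415*o^2 - 1.0833*o - 1.6146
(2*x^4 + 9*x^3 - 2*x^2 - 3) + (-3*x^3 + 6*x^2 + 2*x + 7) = 2*x^4 + 6*x^3 + 4*x^2 + 2*x + 4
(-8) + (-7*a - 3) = -7*a - 11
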